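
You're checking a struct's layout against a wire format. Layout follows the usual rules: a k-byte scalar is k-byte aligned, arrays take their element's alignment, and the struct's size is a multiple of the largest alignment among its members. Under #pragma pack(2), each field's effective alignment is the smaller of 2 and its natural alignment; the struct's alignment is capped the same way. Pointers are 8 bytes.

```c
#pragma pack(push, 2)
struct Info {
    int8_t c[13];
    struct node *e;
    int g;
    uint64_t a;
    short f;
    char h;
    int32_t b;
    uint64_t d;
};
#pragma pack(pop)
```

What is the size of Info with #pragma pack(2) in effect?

c at 0 (size 13, align 1) → ends 13
pad 1 to align 2 for e
e at 14 (size 8, align 2) → ends 22
g at 22 (size 4, align 2) → ends 26
a at 26 (size 8, align 2) → ends 34
f at 34 (size 2, align 2) → ends 36
h at 36 (size 1, align 1) → ends 37
pad 1 to align 2 for b
b at 38 (size 4, align 2) → ends 42
d at 42 (size 8, align 2) → ends 50
total 50 bytes, alignment 2

50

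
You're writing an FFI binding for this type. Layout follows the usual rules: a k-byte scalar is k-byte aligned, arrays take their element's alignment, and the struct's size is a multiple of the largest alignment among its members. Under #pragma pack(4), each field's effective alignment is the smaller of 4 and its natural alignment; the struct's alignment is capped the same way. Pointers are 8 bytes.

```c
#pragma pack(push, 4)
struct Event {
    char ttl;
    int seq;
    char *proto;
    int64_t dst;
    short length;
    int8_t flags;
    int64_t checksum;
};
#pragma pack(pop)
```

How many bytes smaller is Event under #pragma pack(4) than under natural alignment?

4

natural layout:
  ttl at 0 (size 1, align 1) → ends 1
  pad 3 to align 4 for seq
  seq at 4 (size 4, align 4) → ends 8
  proto at 8 (size 8, align 8) → ends 16
  dst at 16 (size 8, align 8) → ends 24
  length at 24 (size 2, align 2) → ends 26
  flags at 26 (size 1, align 1) → ends 27
  pad 5 to align 8 for checksum
  checksum at 32 (size 8, align 8) → ends 40
  total 40 bytes, alignment 8
packed(4) layout:
  ttl at 0 (size 1, align 1) → ends 1
  pad 3 to align 4 for seq
  seq at 4 (size 4, align 4) → ends 8
  proto at 8 (size 8, align 4) → ends 16
  dst at 16 (size 8, align 4) → ends 24
  length at 24 (size 2, align 2) → ends 26
  flags at 26 (size 1, align 1) → ends 27
  pad 1 to align 4 for checksum
  checksum at 28 (size 8, align 4) → ends 36
  total 36 bytes, alignment 4
40 − 36 = 4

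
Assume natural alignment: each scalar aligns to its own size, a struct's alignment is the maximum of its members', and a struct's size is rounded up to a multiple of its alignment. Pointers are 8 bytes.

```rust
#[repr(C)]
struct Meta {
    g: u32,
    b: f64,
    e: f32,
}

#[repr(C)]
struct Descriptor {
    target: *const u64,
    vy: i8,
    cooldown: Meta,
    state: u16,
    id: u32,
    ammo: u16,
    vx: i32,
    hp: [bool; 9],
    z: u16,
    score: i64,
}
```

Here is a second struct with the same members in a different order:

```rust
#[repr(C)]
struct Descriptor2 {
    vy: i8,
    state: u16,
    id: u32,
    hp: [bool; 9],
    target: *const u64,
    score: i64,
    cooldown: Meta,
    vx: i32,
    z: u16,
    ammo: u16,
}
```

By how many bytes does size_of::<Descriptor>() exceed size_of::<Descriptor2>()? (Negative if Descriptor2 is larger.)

8

Meta: @0: g [4B, align 4] → 4; +4 pad (align 8); @8: b [8B, align 8] → 16; @16: e [4B, align 4] → 20; +4 tail pad (align 8); size 24, align 8
@0: target [8B, align 8] → 8
@8: vy [1B, align 1] → 9
+7 pad (align 8)
@16: cooldown [24B, align 8] → 40
@40: state [2B, align 2] → 42
+2 pad (align 4)
@44: id [4B, align 4] → 48
@48: ammo [2B, align 2] → 50
+2 pad (align 4)
@52: vx [4B, align 4] → 56
@56: hp [9B, align 1] → 65
+1 pad (align 2)
@66: z [2B, align 2] → 68
+4 pad (align 8)
@72: score [8B, align 8] → 80
size 80, align 8
— Descriptor2 —
@0: vy [1B, align 1] → 1
+1 pad (align 2)
@2: state [2B, align 2] → 4
@4: id [4B, align 4] → 8
@8: hp [9B, align 1] → 17
+7 pad (align 8)
@24: target [8B, align 8] → 32
@32: score [8B, align 8] → 40
@40: cooldown [24B, align 8] → 64
@64: vx [4B, align 4] → 68
@68: z [2B, align 2] → 70
@70: ammo [2B, align 2] → 72
size 72, align 8
80 − 72 = 8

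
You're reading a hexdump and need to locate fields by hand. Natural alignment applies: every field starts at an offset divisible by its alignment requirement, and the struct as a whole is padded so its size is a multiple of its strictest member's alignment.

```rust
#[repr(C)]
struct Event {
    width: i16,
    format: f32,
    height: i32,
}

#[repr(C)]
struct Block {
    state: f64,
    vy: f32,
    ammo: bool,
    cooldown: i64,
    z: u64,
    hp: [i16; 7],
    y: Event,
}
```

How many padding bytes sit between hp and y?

2

Event: width at 0 (size 2, align 2) → ends 2; pad 2 to align 4 for format; format at 4 (size 4, align 4) → ends 8; height at 8 (size 4, align 4) → ends 12; total 12 bytes, alignment 4
state at 0 (size 8, align 8) → ends 8
vy at 8 (size 4, align 4) → ends 12
ammo at 12 (size 1, align 1) → ends 13
pad 3 to align 8 for cooldown
cooldown at 16 (size 8, align 8) → ends 24
z at 24 (size 8, align 8) → ends 32
hp at 32 (size 14, align 2) → ends 46
pad 2 to align 4 for y
y at 48 (size 12, align 4) → ends 60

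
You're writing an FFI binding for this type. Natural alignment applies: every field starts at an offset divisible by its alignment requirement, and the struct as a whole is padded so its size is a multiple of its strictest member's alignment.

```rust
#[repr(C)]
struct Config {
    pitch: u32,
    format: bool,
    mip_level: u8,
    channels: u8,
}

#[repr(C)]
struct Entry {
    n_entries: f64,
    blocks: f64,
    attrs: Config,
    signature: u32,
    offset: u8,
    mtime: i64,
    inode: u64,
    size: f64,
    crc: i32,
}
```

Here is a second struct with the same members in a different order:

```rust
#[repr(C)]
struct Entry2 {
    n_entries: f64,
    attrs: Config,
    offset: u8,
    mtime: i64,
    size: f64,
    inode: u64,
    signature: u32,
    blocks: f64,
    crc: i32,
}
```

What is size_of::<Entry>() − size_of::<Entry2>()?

-8

Config: pitch at 0 (size 4, align 4) → ends 4; format at 4 (size 1, align 1) → ends 5; mip_level at 5 (size 1, align 1) → ends 6; channels at 6 (size 1, align 1) → ends 7; tail pad 1 to reach multiple of 4; total 8 bytes, alignment 4
n_entries at 0 (size 8, align 8) → ends 8
blocks at 8 (size 8, align 8) → ends 16
attrs at 16 (size 8, align 4) → ends 24
signature at 24 (size 4, align 4) → ends 28
offset at 28 (size 1, align 1) → ends 29
pad 3 to align 8 for mtime
mtime at 32 (size 8, align 8) → ends 40
inode at 40 (size 8, align 8) → ends 48
size at 48 (size 8, align 8) → ends 56
crc at 56 (size 4, align 4) → ends 60
tail pad 4 to reach multiple of 8
total 64 bytes, alignment 8
— Entry2 —
n_entries at 0 (size 8, align 8) → ends 8
attrs at 8 (size 8, align 4) → ends 16
offset at 16 (size 1, align 1) → ends 17
pad 7 to align 8 for mtime
mtime at 24 (size 8, align 8) → ends 32
size at 32 (size 8, align 8) → ends 40
inode at 40 (size 8, align 8) → ends 48
signature at 48 (size 4, align 4) → ends 52
pad 4 to align 8 for blocks
blocks at 56 (size 8, align 8) → ends 64
crc at 64 (size 4, align 4) → ends 68
tail pad 4 to reach multiple of 8
total 72 bytes, alignment 8
64 − 72 = -8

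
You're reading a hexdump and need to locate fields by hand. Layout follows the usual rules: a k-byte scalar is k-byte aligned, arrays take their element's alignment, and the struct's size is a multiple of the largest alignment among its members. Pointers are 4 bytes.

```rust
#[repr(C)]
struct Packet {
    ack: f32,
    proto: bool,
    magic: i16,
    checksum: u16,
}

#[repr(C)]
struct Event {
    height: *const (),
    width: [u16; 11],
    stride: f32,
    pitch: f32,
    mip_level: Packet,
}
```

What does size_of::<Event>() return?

48

Packet: ack at 0 (size 4, align 4) → ends 4; proto at 4 (size 1, align 1) → ends 5; pad 1 to align 2 for magic; magic at 6 (size 2, align 2) → ends 8; checksum at 8 (size 2, align 2) → ends 10; tail pad 2 to reach multiple of 4; total 12 bytes, alignment 4
height at 0 (size 4, align 4) → ends 4
width at 4 (size 22, align 2) → ends 26
pad 2 to align 4 for stride
stride at 28 (size 4, align 4) → ends 32
pitch at 32 (size 4, align 4) → ends 36
mip_level at 36 (size 12, align 4) → ends 48
total 48 bytes, alignment 4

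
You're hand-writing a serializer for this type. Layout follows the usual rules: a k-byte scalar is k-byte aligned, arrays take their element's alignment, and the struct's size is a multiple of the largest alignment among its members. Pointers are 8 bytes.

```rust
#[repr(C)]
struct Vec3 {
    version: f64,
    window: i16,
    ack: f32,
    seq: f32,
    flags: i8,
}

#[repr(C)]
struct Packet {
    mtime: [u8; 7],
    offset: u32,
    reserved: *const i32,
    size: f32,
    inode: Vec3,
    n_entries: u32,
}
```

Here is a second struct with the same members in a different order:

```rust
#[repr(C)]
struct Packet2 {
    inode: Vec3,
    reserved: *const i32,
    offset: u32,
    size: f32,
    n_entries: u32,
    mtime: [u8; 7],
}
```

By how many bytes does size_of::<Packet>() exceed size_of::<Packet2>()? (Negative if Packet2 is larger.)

8

Vec3: version at 0 (size 8, align 8) → ends 8; window at 8 (size 2, align 2) → ends 10; pad 2 to align 4 for ack; ack at 12 (size 4, align 4) → ends 16; seq at 16 (size 4, align 4) → ends 20; flags at 20 (size 1, align 1) → ends 21; tail pad 3 to reach multiple of 8; total 24 bytes, alignment 8
mtime at 0 (size 7, align 1) → ends 7
pad 1 to align 4 for offset
offset at 8 (size 4, align 4) → ends 12
pad 4 to align 8 for reserved
reserved at 16 (size 8, align 8) → ends 24
size at 24 (size 4, align 4) → ends 28
pad 4 to align 8 for inode
inode at 32 (size 24, align 8) → ends 56
n_entries at 56 (size 4, align 4) → ends 60
tail pad 4 to reach multiple of 8
total 64 bytes, alignment 8
— Packet2 —
inode at 0 (size 24, align 8) → ends 24
reserved at 24 (size 8, align 8) → ends 32
offset at 32 (size 4, align 4) → ends 36
size at 36 (size 4, align 4) → ends 40
n_entries at 40 (size 4, align 4) → ends 44
mtime at 44 (size 7, align 1) → ends 51
tail pad 5 to reach multiple of 8
total 56 bytes, alignment 8
64 − 56 = 8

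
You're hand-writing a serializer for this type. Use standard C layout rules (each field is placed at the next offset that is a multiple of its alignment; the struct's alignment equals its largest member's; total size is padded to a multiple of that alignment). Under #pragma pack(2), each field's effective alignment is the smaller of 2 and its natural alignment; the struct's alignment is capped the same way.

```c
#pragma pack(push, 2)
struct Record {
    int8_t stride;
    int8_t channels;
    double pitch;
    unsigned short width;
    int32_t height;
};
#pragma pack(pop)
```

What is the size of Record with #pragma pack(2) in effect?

16

@0: stride [1B, align 1] → 1
@1: channels [1B, align 1] → 2
@2: pitch [8B, align 2] → 10
@10: width [2B, align 2] → 12
@12: height [4B, align 2] → 16
size 16, align 2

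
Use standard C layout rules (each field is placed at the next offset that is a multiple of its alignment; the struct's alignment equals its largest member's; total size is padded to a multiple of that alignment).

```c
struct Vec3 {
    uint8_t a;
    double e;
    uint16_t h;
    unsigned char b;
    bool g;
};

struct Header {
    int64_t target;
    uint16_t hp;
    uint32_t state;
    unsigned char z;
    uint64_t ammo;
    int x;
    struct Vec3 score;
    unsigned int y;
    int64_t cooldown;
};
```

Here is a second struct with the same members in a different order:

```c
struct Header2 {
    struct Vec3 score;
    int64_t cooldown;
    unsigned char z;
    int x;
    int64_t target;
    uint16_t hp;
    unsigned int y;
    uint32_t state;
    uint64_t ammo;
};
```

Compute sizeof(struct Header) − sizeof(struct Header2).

8

Vec3: @0: a [1B, align 1] → 1; +7 pad (align 8); @8: e [8B, align 8] → 16; @16: h [2B, align 2] → 18; @18: b [1B, align 1] → 19; @19: g [1B, align 1] → 20; +4 tail pad (align 8); size 24, align 8
@0: target [8B, align 8] → 8
@8: hp [2B, align 2] → 10
+2 pad (align 4)
@12: state [4B, align 4] → 16
@16: z [1B, align 1] → 17
+7 pad (align 8)
@24: ammo [8B, align 8] → 32
@32: x [4B, align 4] → 36
+4 pad (align 8)
@40: score [24B, align 8] → 64
@64: y [4B, align 4] → 68
+4 pad (align 8)
@72: cooldown [8B, align 8] → 80
size 80, align 8
— Header2 —
@0: score [24B, align 8] → 24
@24: cooldown [8B, align 8] → 32
@32: z [1B, align 1] → 33
+3 pad (align 4)
@36: x [4B, align 4] → 40
@40: target [8B, align 8] → 48
@48: hp [2B, align 2] → 50
+2 pad (align 4)
@52: y [4B, align 4] → 56
@56: state [4B, align 4] → 60
+4 pad (align 8)
@64: ammo [8B, align 8] → 72
size 72, align 8
80 − 72 = 8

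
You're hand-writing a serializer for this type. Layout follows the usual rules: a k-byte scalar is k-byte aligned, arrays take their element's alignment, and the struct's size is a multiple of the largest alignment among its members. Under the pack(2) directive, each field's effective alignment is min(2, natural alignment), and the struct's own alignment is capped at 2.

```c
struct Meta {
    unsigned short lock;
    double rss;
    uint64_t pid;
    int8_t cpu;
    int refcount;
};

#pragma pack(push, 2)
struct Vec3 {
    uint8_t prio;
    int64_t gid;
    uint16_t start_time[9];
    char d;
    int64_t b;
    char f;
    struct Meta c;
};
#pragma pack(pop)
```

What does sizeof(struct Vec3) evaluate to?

Meta: @0: lock [2B, align 2] → 2; +6 pad (align 8); @8: rss [8B, align 8] → 16; @16: pid [8B, align 8] → 24; @24: cpu [1B, align 1] → 25; +3 pad (align 4); @28: refcount [4B, align 4] → 32; size 32, align 8
@0: prio [1B, align 1] → 1
+1 pad (align 2)
@2: gid [8B, align 2] → 10
@10: start_time [18B, align 2] → 28
@28: d [1B, align 1] → 29
+1 pad (align 2)
@30: b [8B, align 2] → 38
@38: f [1B, align 1] → 39
+1 pad (align 2)
@40: c [32B, align 2] → 72
size 72, align 2

72 bytes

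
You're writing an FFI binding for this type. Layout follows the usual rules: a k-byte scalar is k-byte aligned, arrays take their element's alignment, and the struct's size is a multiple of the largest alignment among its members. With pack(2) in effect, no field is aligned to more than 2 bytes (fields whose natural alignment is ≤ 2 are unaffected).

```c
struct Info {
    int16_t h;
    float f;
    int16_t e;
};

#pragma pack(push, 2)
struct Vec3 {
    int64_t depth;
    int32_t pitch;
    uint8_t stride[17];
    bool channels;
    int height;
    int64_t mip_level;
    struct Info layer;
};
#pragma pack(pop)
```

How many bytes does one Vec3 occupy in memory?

Info: 0..2  h  (2B, 2-aligned); 2..4  -- padding (2B); 4..8  f  (4B, 4-aligned); 8..10  e  (2B, 2-aligned); 10..12  -- tail padding (2B); sizeof = 12, alignof = 4
0..8  depth  (8B, 2-aligned)
8..12  pitch  (4B, 2-aligned)
12..29  stride  (17B, 1-aligned)
29..30  channels  (1B, 1-aligned)
30..34  height  (4B, 2-aligned)
34..42  mip_level  (8B, 2-aligned)
42..54  layer  (12B, 2-aligned)
sizeof = 54, alignof = 2

54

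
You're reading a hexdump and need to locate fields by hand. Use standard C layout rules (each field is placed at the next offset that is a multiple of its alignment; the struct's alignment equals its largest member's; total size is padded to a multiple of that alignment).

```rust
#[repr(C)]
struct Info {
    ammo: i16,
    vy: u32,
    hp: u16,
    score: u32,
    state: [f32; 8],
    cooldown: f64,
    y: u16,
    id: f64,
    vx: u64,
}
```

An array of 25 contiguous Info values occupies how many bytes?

2000

ammo at 0 (size 2, align 2) → ends 2
pad 2 to align 4 for vy
vy at 4 (size 4, align 4) → ends 8
hp at 8 (size 2, align 2) → ends 10
pad 2 to align 4 for score
score at 12 (size 4, align 4) → ends 16
state at 16 (size 32, align 4) → ends 48
cooldown at 48 (size 8, align 8) → ends 56
y at 56 (size 2, align 2) → ends 58
pad 6 to align 8 for id
id at 64 (size 8, align 8) → ends 72
vx at 72 (size 8, align 8) → ends 80
total 80 bytes, alignment 8
array of 25: 25 × 80 = 2000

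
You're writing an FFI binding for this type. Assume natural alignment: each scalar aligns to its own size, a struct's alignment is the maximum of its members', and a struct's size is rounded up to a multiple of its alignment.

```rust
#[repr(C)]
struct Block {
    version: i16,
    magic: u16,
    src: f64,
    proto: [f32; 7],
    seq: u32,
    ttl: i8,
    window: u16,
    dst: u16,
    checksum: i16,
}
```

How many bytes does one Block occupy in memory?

56

version at 0 (size 2, align 2) → ends 2
magic at 2 (size 2, align 2) → ends 4
pad 4 to align 8 for src
src at 8 (size 8, align 8) → ends 16
proto at 16 (size 28, align 4) → ends 44
seq at 44 (size 4, align 4) → ends 48
ttl at 48 (size 1, align 1) → ends 49
pad 1 to align 2 for window
window at 50 (size 2, align 2) → ends 52
dst at 52 (size 2, align 2) → ends 54
checksum at 54 (size 2, align 2) → ends 56
total 56 bytes, alignment 8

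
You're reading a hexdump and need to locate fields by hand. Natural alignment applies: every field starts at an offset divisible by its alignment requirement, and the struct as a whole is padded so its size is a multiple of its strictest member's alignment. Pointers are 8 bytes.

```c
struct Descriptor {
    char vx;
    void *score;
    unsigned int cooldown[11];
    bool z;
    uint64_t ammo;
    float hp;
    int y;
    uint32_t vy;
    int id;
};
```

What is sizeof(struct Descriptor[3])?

264

vx at 0 (size 1, align 1) → ends 1
pad 7 to align 8 for score
score at 8 (size 8, align 8) → ends 16
cooldown at 16 (size 44, align 4) → ends 60
z at 60 (size 1, align 1) → ends 61
pad 3 to align 8 for ammo
ammo at 64 (size 8, align 8) → ends 72
hp at 72 (size 4, align 4) → ends 76
y at 76 (size 4, align 4) → ends 80
vy at 80 (size 4, align 4) → ends 84
id at 84 (size 4, align 4) → ends 88
total 88 bytes, alignment 8
array of 3: 3 × 88 = 264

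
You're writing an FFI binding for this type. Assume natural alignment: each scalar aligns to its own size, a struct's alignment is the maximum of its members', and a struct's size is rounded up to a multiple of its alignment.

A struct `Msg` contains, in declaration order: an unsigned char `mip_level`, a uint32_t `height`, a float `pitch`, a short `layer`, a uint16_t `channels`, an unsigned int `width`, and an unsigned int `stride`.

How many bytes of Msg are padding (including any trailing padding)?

0..1  mip_level  (1B, 1-aligned)
1..4  -- padding (3B)
4..8  height  (4B, 4-aligned)
8..12  pitch  (4B, 4-aligned)
12..14  layer  (2B, 2-aligned)
14..16  channels  (2B, 2-aligned)
16..20  width  (4B, 4-aligned)
20..24  stride  (4B, 4-aligned)
sizeof = 24, alignof = 4
data bytes 21, size 24 → padding 3

3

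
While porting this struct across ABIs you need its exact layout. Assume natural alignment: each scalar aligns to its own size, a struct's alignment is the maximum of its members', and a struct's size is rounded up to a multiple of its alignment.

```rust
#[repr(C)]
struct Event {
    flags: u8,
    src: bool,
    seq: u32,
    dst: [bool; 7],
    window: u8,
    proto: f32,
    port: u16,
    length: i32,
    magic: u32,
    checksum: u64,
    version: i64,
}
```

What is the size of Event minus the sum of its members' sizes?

4

flags at 0 (size 1, align 1) → ends 1
src at 1 (size 1, align 1) → ends 2
pad 2 to align 4 for seq
seq at 4 (size 4, align 4) → ends 8
dst at 8 (size 7, align 1) → ends 15
window at 15 (size 1, align 1) → ends 16
proto at 16 (size 4, align 4) → ends 20
port at 20 (size 2, align 2) → ends 22
pad 2 to align 4 for length
length at 24 (size 4, align 4) → ends 28
magic at 28 (size 4, align 4) → ends 32
checksum at 32 (size 8, align 8) → ends 40
version at 40 (size 8, align 8) → ends 48
total 48 bytes, alignment 8
data bytes 44, size 48 → padding 4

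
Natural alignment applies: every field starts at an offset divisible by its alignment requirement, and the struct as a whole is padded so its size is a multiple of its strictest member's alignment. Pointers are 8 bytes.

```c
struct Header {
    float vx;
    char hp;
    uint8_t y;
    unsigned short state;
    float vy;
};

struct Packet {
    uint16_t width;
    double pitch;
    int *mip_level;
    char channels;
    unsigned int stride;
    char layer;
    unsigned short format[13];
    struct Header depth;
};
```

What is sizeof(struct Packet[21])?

Header: @0: vx [4B, align 4] → 4; @4: hp [1B, align 1] → 5; @5: y [1B, align 1] → 6; @6: state [2B, align 2] → 8; @8: vy [4B, align 4] → 12; size 12, align 4
@0: width [2B, align 2] → 2
+6 pad (align 8)
@8: pitch [8B, align 8] → 16
@16: mip_level [8B, align 8] → 24
@24: channels [1B, align 1] → 25
+3 pad (align 4)
@28: stride [4B, align 4] → 32
@32: layer [1B, align 1] → 33
+1 pad (align 2)
@34: format [26B, align 2] → 60
@60: depth [12B, align 4] → 72
size 72, align 8
array of 21: 21 × 72 = 1512

1512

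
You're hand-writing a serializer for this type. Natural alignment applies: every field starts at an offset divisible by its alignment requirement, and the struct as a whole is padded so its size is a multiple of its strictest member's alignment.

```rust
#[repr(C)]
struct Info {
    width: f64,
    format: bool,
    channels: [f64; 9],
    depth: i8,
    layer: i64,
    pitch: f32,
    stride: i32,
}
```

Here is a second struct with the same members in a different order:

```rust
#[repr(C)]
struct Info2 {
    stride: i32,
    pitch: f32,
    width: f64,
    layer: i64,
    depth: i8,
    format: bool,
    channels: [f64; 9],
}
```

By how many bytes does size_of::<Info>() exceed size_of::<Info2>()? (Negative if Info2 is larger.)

8

width at 0 (size 8, align 8) → ends 8
format at 8 (size 1, align 1) → ends 9
pad 7 to align 8 for channels
channels at 16 (size 72, align 8) → ends 88
depth at 88 (size 1, align 1) → ends 89
pad 7 to align 8 for layer
layer at 96 (size 8, align 8) → ends 104
pitch at 104 (size 4, align 4) → ends 108
stride at 108 (size 4, align 4) → ends 112
total 112 bytes, alignment 8
— Info2 —
stride at 0 (size 4, align 4) → ends 4
pitch at 4 (size 4, align 4) → ends 8
width at 8 (size 8, align 8) → ends 16
layer at 16 (size 8, align 8) → ends 24
depth at 24 (size 1, align 1) → ends 25
format at 25 (size 1, align 1) → ends 26
pad 6 to align 8 for channels
channels at 32 (size 72, align 8) → ends 104
total 104 bytes, alignment 8
112 − 104 = 8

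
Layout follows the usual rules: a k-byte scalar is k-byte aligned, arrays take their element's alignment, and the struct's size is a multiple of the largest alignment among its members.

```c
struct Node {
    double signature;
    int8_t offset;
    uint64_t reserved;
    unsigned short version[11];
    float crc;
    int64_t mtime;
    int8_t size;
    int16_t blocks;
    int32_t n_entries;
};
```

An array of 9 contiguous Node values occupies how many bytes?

648

0..8  signature  (8B, 8-aligned)
8..9  offset  (1B, 1-aligned)
9..16  -- padding (7B)
16..24  reserved  (8B, 8-aligned)
24..46  version  (22B, 2-aligned)
46..48  -- padding (2B)
48..52  crc  (4B, 4-aligned)
52..56  -- padding (4B)
56..64  mtime  (8B, 8-aligned)
64..65  size  (1B, 1-aligned)
65..66  -- padding (1B)
66..68  blocks  (2B, 2-aligned)
68..72  n_entries  (4B, 4-aligned)
sizeof = 72, alignof = 8
array of 9: 9 × 72 = 648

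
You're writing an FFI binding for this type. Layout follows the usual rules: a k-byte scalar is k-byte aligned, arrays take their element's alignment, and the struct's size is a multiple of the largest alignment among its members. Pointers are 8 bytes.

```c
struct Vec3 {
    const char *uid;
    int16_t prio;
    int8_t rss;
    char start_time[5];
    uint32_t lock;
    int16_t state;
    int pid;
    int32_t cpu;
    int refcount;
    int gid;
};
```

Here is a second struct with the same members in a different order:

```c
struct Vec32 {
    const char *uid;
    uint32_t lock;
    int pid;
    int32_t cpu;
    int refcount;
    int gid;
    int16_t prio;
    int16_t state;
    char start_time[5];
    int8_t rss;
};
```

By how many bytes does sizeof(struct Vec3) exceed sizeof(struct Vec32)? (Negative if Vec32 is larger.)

0

@0: uid [8B, align 8] → 8
@8: prio [2B, align 2] → 10
@10: rss [1B, align 1] → 11
@11: start_time [5B, align 1] → 16
@16: lock [4B, align 4] → 20
@20: state [2B, align 2] → 22
+2 pad (align 4)
@24: pid [4B, align 4] → 28
@28: cpu [4B, align 4] → 32
@32: refcount [4B, align 4] → 36
@36: gid [4B, align 4] → 40
size 40, align 8
— Vec32 —
@0: uid [8B, align 8] → 8
@8: lock [4B, align 4] → 12
@12: pid [4B, align 4] → 16
@16: cpu [4B, align 4] → 20
@20: refcount [4B, align 4] → 24
@24: gid [4B, align 4] → 28
@28: prio [2B, align 2] → 30
@30: state [2B, align 2] → 32
@32: start_time [5B, align 1] → 37
@37: rss [1B, align 1] → 38
+2 tail pad (align 8)
size 40, align 8
40 − 40 = 0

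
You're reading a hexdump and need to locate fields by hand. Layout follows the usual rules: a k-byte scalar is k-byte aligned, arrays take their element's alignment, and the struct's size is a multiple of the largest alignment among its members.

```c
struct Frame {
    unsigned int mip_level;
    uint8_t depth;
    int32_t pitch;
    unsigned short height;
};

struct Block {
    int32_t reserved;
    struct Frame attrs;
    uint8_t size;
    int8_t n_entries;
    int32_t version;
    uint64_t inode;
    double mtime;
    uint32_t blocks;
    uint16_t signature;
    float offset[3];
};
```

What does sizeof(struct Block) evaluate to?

Frame: 0..4  mip_level  (4B, 4-aligned); 4..5  depth  (1B, 1-aligned); 5..8  -- padding (3B); 8..12  pitch  (4B, 4-aligned); 12..14  height  (2B, 2-aligned); 14..16  -- tail padding (2B); sizeof = 16, alignof = 4
0..4  reserved  (4B, 4-aligned)
4..20  attrs  (16B, 4-aligned)
20..21  size  (1B, 1-aligned)
21..22  n_entries  (1B, 1-aligned)
22..24  -- padding (2B)
24..28  version  (4B, 4-aligned)
28..32  -- padding (4B)
32..40  inode  (8B, 8-aligned)
40..48  mtime  (8B, 8-aligned)
48..52  blocks  (4B, 4-aligned)
52..54  signature  (2B, 2-aligned)
54..56  -- padding (2B)
56..68  offset  (12B, 4-aligned)
68..72  -- tail padding (4B)
sizeof = 72, alignof = 8

72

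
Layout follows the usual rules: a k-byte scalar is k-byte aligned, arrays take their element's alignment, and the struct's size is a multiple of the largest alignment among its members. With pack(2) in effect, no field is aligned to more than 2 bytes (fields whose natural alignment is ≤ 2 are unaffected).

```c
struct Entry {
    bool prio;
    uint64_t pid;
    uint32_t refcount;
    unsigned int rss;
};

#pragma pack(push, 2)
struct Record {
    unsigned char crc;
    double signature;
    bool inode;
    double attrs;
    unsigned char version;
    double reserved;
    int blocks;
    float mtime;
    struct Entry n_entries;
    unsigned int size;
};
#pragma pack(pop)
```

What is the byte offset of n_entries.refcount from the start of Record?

54

Entry: prio at 0 (size 1, align 1) → ends 1; pad 7 to align 8 for pid; pid at 8 (size 8, align 8) → ends 16; refcount at 16 (size 4, align 4) → ends 20; rss at 20 (size 4, align 4) → ends 24; total 24 bytes, alignment 8
crc at 0 (size 1, align 1) → ends 1
pad 1 to align 2 for signature
signature at 2 (size 8, align 2) → ends 10
inode at 10 (size 1, align 1) → ends 11
pad 1 to align 2 for attrs
attrs at 12 (size 8, align 2) → ends 20
version at 20 (size 1, align 1) → ends 21
pad 1 to align 2 for reserved
reserved at 22 (size 8, align 2) → ends 30
blocks at 30 (size 4, align 2) → ends 34
mtime at 34 (size 4, align 2) → ends 38
n_entries at 38 (size 24, align 2) → ends 62
within Entry: refcount at 16
38 + 16 = 54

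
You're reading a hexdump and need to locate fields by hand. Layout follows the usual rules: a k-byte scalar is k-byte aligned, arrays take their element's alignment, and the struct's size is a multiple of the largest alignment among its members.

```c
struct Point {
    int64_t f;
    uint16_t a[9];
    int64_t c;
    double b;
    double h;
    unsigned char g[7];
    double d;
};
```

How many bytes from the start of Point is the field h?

@0: f [8B, align 8] → 8
@8: a [18B, align 2] → 26
+6 pad (align 8)
@32: c [8B, align 8] → 40
@40: b [8B, align 8] → 48
@48: h [8B, align 8] → 56

48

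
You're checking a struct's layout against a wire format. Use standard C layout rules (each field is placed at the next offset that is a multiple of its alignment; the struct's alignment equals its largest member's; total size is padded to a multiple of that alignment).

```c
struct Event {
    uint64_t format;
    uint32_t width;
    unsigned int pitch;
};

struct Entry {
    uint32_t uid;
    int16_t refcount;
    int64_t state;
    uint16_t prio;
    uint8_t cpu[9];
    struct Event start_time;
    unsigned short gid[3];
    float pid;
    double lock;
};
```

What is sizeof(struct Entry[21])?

1512

Event: 0..8  format  (8B, 8-aligned); 8..12  width  (4B, 4-aligned); 12..16  pitch  (4B, 4-aligned); sizeof = 16, alignof = 8
0..4  uid  (4B, 4-aligned)
4..6  refcount  (2B, 2-aligned)
6..8  -- padding (2B)
8..16  state  (8B, 8-aligned)
16..18  prio  (2B, 2-aligned)
18..27  cpu  (9B, 1-aligned)
27..32  -- padding (5B)
32..48  start_time  (16B, 8-aligned)
48..54  gid  (6B, 2-aligned)
54..56  -- padding (2B)
56..60  pid  (4B, 4-aligned)
60..64  -- padding (4B)
64..72  lock  (8B, 8-aligned)
sizeof = 72, alignof = 8
array of 21: 21 × 72 = 1512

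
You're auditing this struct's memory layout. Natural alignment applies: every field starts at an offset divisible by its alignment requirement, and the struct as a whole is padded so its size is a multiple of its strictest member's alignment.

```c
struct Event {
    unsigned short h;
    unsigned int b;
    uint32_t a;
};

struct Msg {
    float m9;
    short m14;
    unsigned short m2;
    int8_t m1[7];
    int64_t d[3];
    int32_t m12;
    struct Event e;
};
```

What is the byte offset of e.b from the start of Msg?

Event: @0: h [2B, align 2] → 2; +2 pad (align 4); @4: b [4B, align 4] → 8; @8: a [4B, align 4] → 12; size 12, align 4
@0: m9 [4B, align 4] → 4
@4: m14 [2B, align 2] → 6
@6: m2 [2B, align 2] → 8
@8: m1 [7B, align 1] → 15
+1 pad (align 8)
@16: d [24B, align 8] → 40
@40: m12 [4B, align 4] → 44
@44: e [12B, align 4] → 56
within Event: b at 4
44 + 4 = 48

48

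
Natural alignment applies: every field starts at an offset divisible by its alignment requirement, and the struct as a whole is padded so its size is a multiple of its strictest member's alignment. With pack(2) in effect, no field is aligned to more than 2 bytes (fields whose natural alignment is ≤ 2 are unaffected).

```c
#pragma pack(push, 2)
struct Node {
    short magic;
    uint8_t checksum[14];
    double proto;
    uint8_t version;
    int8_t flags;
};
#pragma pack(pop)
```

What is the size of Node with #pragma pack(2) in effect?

26

magic at 0 (size 2, align 2) → ends 2
checksum at 2 (size 14, align 1) → ends 16
proto at 16 (size 8, align 2) → ends 24
version at 24 (size 1, align 1) → ends 25
flags at 25 (size 1, align 1) → ends 26
total 26 bytes, alignment 2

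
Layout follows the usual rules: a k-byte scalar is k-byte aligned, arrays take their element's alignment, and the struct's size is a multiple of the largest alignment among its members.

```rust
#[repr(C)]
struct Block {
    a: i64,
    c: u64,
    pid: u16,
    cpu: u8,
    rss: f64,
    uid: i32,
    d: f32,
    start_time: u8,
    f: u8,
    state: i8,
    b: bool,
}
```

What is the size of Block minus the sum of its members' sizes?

0..8  a  (8B, 8-aligned)
8..16  c  (8B, 8-aligned)
16..18  pid  (2B, 2-aligned)
18..19  cpu  (1B, 1-aligned)
19..24  -- padding (5B)
24..32  rss  (8B, 8-aligned)
32..36  uid  (4B, 4-aligned)
36..40  d  (4B, 4-aligned)
40..41  start_time  (1B, 1-aligned)
41..42  f  (1B, 1-aligned)
42..43  state  (1B, 1-aligned)
43..44  b  (1B, 1-aligned)
44..48  -- tail padding (4B)
sizeof = 48, alignof = 8
data bytes 39, size 48 → padding 9

9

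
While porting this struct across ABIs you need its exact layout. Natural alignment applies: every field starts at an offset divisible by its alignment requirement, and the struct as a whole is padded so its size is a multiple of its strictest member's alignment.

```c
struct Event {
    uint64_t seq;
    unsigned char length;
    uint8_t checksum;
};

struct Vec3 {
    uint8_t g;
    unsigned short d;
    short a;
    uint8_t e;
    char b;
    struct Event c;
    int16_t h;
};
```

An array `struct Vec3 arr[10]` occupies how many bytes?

Event: seq at 0 (size 8, align 8) → ends 8; length at 8 (size 1, align 1) → ends 9; checksum at 9 (size 1, align 1) → ends 10; tail pad 6 to reach multiple of 8; total 16 bytes, alignment 8
g at 0 (size 1, align 1) → ends 1
pad 1 to align 2 for d
d at 2 (size 2, align 2) → ends 4
a at 4 (size 2, align 2) → ends 6
e at 6 (size 1, align 1) → ends 7
b at 7 (size 1, align 1) → ends 8
c at 8 (size 16, align 8) → ends 24
h at 24 (size 2, align 2) → ends 26
tail pad 6 to reach multiple of 8
total 32 bytes, alignment 8
array of 10: 10 × 32 = 320

320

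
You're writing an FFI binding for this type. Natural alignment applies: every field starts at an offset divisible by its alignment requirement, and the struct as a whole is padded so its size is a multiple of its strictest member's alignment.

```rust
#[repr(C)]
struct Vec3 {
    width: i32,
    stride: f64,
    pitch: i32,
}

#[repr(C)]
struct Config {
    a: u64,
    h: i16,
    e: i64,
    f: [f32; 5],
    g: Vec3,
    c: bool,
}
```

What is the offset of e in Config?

Vec3: width at 0 (size 4, align 4) → ends 4; pad 4 to align 8 for stride; stride at 8 (size 8, align 8) → ends 16; pitch at 16 (size 4, align 4) → ends 20; tail pad 4 to reach multiple of 8; total 24 bytes, alignment 8
a at 0 (size 8, align 8) → ends 8
h at 8 (size 2, align 2) → ends 10
pad 6 to align 8 for e
e at 16 (size 8, align 8) → ends 24

16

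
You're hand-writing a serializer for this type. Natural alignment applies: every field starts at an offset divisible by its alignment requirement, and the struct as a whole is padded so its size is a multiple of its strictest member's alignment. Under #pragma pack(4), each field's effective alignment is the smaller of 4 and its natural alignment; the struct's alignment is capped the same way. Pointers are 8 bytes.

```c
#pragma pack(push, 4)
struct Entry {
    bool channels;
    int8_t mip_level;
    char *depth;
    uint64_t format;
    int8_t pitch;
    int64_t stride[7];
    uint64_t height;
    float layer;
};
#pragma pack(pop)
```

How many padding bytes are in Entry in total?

0..1  channels  (1B, 1-aligned)
1..2  mip_level  (1B, 1-aligned)
2..4  -- padding (2B)
4..12  depth  (8B, 4-aligned)
12..20  format  (8B, 4-aligned)
20..21  pitch  (1B, 1-aligned)
21..24  -- padding (3B)
24..80  stride  (56B, 4-aligned)
80..88  height  (8B, 4-aligned)
88..92  layer  (4B, 4-aligned)
sizeof = 92, alignof = 4
data bytes 87, size 92 → padding 5

5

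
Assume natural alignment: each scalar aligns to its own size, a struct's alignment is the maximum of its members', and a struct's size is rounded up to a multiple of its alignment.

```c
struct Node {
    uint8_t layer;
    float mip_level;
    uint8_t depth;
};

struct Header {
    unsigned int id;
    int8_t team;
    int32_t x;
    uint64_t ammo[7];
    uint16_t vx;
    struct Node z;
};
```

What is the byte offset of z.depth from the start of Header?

Node: @0: layer [1B, align 1] → 1; +3 pad (align 4); @4: mip_level [4B, align 4] → 8; @8: depth [1B, align 1] → 9; +3 tail pad (align 4); size 12, align 4
@0: id [4B, align 4] → 4
@4: team [1B, align 1] → 5
+3 pad (align 4)
@8: x [4B, align 4] → 12
+4 pad (align 8)
@16: ammo [56B, align 8] → 72
@72: vx [2B, align 2] → 74
+2 pad (align 4)
@76: z [12B, align 4] → 88
within Node: depth at 8
76 + 8 = 84

84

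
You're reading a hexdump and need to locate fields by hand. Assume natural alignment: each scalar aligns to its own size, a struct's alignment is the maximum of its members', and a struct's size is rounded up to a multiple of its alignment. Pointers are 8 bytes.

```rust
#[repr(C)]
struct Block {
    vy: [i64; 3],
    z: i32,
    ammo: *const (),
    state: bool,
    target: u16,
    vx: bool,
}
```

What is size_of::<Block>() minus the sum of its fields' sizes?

8

0..24  vy  (24B, 8-aligned)
24..28  z  (4B, 4-aligned)
28..32  -- padding (4B)
32..40  ammo  (8B, 8-aligned)
40..41  state  (1B, 1-aligned)
41..42  -- padding (1B)
42..44  target  (2B, 2-aligned)
44..45  vx  (1B, 1-aligned)
45..48  -- tail padding (3B)
sizeof = 48, alignof = 8
data bytes 40, size 48 → padding 8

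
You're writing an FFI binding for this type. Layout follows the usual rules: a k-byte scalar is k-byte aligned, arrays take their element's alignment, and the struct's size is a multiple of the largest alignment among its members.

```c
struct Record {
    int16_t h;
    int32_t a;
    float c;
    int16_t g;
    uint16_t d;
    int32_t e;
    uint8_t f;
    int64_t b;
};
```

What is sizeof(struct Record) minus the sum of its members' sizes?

0..2  h  (2B, 2-aligned)
2..4  -- padding (2B)
4..8  a  (4B, 4-aligned)
8..12  c  (4B, 4-aligned)
12..14  g  (2B, 2-aligned)
14..16  d  (2B, 2-aligned)
16..20  e  (4B, 4-aligned)
20..21  f  (1B, 1-aligned)
21..24  -- padding (3B)
24..32  b  (8B, 8-aligned)
sizeof = 32, alignof = 8
data bytes 27, size 32 → padding 5

5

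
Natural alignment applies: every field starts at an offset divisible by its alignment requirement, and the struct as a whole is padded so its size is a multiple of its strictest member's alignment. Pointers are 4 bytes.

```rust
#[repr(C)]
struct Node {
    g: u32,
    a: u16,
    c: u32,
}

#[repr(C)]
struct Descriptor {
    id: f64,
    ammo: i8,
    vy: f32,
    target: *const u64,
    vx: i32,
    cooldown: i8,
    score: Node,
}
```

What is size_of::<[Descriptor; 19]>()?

Node: g at 0 (size 4, align 4) → ends 4; a at 4 (size 2, align 2) → ends 6; pad 2 to align 4 for c; c at 8 (size 4, align 4) → ends 12; total 12 bytes, alignment 4
id at 0 (size 8, align 8) → ends 8
ammo at 8 (size 1, align 1) → ends 9
pad 3 to align 4 for vy
vy at 12 (size 4, align 4) → ends 16
target at 16 (size 4, align 4) → ends 20
vx at 20 (size 4, align 4) → ends 24
cooldown at 24 (size 1, align 1) → ends 25
pad 3 to align 4 for score
score at 28 (size 12, align 4) → ends 40
total 40 bytes, alignment 8
array of 19: 19 × 40 = 760

760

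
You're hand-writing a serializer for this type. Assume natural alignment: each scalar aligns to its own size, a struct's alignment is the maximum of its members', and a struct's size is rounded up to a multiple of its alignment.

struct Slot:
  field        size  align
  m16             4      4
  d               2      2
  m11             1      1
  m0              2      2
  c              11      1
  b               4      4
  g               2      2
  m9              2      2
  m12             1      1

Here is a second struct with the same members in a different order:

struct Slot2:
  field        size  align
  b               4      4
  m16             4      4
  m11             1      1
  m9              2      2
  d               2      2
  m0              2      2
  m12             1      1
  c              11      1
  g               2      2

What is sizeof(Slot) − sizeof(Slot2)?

m16 at 0 (size 4, align 4) → ends 4
d at 4 (size 2, align 2) → ends 6
m11 at 6 (size 1, align 1) → ends 7
pad 1 to align 2 for m0
m0 at 8 (size 2, align 2) → ends 10
c at 10 (size 11, align 1) → ends 21
pad 3 to align 4 for b
b at 24 (size 4, align 4) → ends 28
g at 28 (size 2, align 2) → ends 30
m9 at 30 (size 2, align 2) → ends 32
m12 at 32 (size 1, align 1) → ends 33
tail pad 3 to reach multiple of 4
total 36 bytes, alignment 4
— Slot2 —
b at 0 (size 4, align 4) → ends 4
m16 at 4 (size 4, align 4) → ends 8
m11 at 8 (size 1, align 1) → ends 9
pad 1 to align 2 for m9
m9 at 10 (size 2, align 2) → ends 12
d at 12 (size 2, align 2) → ends 14
m0 at 14 (size 2, align 2) → ends 16
m12 at 16 (size 1, align 1) → ends 17
c at 17 (size 11, align 1) → ends 28
g at 28 (size 2, align 2) → ends 30
tail pad 2 to reach multiple of 4
total 32 bytes, alignment 4
36 − 32 = 4

4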